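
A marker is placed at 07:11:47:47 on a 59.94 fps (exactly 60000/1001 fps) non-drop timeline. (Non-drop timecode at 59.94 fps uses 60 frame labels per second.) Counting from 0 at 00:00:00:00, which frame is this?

Total seconds to the label: (7 × 3600 + 11 × 60 + 47) = 25907.
Frame index = 25907 × 60 + 47 = 1554467.

frame 1554467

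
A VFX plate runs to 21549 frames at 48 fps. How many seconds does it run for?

Running time = 21549 / (48) = 448.9375 s.

448.9375 seconds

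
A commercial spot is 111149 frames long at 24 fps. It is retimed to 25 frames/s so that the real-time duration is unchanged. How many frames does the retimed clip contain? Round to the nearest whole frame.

Frames at target rate = 111149 × (25) / (24) = 2778725/24 ≈ 115780.208.
Nearest whole frame: 115780.

115780 frames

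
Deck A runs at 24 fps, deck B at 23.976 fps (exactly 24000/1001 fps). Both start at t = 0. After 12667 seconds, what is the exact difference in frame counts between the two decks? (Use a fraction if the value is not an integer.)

304008/1001 frames

A emits 24 × 12667 = 304008 frames; B emits 24000/1001 × 12667 = 304008000/1001.
Difference = 304008/1001 frames (≈ 303.7043); B is behind A.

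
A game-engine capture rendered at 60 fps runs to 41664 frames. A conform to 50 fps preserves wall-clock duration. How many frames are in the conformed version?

34720 frames

Target frames = source frames × (target rate / source rate) = 41664 × (50)/(60) = 41664 × 5/6 = 34720.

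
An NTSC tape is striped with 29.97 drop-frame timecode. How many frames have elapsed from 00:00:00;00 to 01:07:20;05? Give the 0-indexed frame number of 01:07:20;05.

121083

Complete 10-minute blocks: 6, each 17982 frames → 107892.
Remaining 7 whole minutes in the current block: 1800 + 6 × 1798 = 12588 frames.
Within the current minute: 20 × 30 + 5 − 2 = 603 (labels ;00/;01 skipped at this minute). Total = 107892 + 12588 + 603 = 121083.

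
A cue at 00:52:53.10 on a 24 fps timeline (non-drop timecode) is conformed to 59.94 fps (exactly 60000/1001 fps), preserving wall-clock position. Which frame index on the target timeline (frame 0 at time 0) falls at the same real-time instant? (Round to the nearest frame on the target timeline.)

Source frame index: (0×3600 + 52×60 + 53) × 24 + 10 = 76162.
Real time: 76162 / (24) = 38081/12 s.
Target frame: (38081/12) × (60000/1001) = 190405000/1001 ≈ 190214.785 → 190215.

frame 190215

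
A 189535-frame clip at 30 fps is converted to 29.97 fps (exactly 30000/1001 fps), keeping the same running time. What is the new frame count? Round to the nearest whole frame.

Frames at target rate = 189535 × (30000/1001) / (30) = 189535000/1001 ≈ 189345.654.
Nearest whole frame: 189346.

189346 frames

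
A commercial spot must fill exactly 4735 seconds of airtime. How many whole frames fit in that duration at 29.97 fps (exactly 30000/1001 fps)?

Frames = 4735 × 30000/1001 = 142050000/1001 ≈ 141908.0919.
Complete frames: 141908.

141908 frames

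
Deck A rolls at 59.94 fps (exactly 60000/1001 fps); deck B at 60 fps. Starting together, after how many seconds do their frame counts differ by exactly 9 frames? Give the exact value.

The gap grows by |60 − 60000/1001| = 60/1001 frames per second.
Time for a 9-frame gap: 9 ÷ (60/1001) = 150.15 s.

150.15 seconds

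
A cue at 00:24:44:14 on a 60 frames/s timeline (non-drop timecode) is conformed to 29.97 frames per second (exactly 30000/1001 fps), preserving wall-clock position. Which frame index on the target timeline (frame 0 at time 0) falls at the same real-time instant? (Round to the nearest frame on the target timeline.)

frame 44483

Source frame index: (0×3600 + 24×60 + 44) × 60 + 14 = 89054.
Real time: 89054 / (60) = 44527/30 s.
Target frame: (44527/30) × (30000/1001) = 6361000/143 ≈ 44482.517 → 44483.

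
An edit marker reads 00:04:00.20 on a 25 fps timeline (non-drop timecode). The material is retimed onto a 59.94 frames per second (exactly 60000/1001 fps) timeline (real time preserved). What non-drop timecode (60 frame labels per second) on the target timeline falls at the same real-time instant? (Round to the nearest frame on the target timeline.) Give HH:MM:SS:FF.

Source frame index: (0×3600 + 4×60 + 0) × 25 + 20 = 6020.
Real time: 6020 / (25) = 1204/5 s.
Target frame: (1204/5) × (60000/1001) = 2064000/143 ≈ 14433.566 → 14434.
At 60 labels/s: frame 14434 → 00:04:00:34.

00:04:00:34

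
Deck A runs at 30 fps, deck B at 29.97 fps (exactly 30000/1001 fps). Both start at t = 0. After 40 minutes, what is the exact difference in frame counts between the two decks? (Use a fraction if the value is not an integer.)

40 min = 2400 s.
A emits 30 × 2400 = 72000 frames; B emits 30000/1001 × 2400 = 72000000/1001.
Difference = 72000/1001 frames (≈ 71.9281); B is behind A.

72000/1001 frames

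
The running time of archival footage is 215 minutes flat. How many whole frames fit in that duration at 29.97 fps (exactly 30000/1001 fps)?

215 min = 12900 s.
Frames = 12900 × 30000/1001 = 387000000/1001 ≈ 386613.3866.
Complete frames: 386613.

386613 frames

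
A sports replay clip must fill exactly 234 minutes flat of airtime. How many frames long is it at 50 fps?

234 min = 14040 s.
Frames = 14040 × 50 = 702000.

702000 frames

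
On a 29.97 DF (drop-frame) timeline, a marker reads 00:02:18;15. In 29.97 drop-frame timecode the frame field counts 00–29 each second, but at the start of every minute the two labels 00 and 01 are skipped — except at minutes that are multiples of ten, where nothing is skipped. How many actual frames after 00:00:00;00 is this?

Complete 10-minute blocks: 0, each 17982 frames → 0.
Remaining 2 whole minutes in the current block: 1800 + 1 × 1798 = 3598 frames.
Within the current minute: 18 × 30 + 15 − 2 = 553 (labels ;00/;01 skipped at this minute). Total = 0 + 3598 + 553 = 4151.

4151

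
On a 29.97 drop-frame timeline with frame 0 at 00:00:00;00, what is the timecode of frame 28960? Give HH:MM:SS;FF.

00:16:06;10

Ten DF minutes hold 17982 frames, so frame 28960 lies in block 1 (frames 17982–35963) with 10978 frames into that block.
The block's first minute is 1800 frames and the rest 1798 each; 10978 frames reaches minute 6, so 1 × 18 + 6 × 2 = 30 labels have been skipped so far.
Adding those back, label number 28960 + 30 = 28990 at 30 labels/s is 966 s + 10 f = 0 h 16 min 6 s frame 10, i.e. 00:16:06;10.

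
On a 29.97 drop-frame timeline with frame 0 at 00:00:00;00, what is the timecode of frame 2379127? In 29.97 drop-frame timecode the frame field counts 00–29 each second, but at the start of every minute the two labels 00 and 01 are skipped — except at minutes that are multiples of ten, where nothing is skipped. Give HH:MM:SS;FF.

22:03:03;19

Each 10-minute DF block holds 10 × 60 × 30 − 9 × 2 = 17982 frames. 2379127 ÷ 17982 → 132 full blocks, remainder 5503.
Within the partial block the first minute is 1800 frames and each further minute 1798, so 3 further minute boundaries passed. Total skipped labels = 18 × 132 + 2 × 3 = 2382.
Non-drop label index = 2379127 + 2382 = 2381509; at 30 labels/s that is 22:03:03:19, i.e. DF 22:03:03;19.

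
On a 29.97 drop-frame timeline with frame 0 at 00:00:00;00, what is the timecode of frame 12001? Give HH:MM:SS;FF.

Each 10-minute DF block holds 10 × 60 × 30 − 9 × 2 = 17982 frames. 12001 ÷ 17982 → 0 full blocks, remainder 12001.
Within the partial block the first minute is 1800 frames and each further minute 1798, so 6 further minute boundaries passed. Total skipped labels = 18 × 0 + 2 × 6 = 12.
Non-drop label index = 12001 + 12 = 12013; at 30 labels/s that is 00:06:40:13, i.e. DF 00:06:40;13.

00:06:40;13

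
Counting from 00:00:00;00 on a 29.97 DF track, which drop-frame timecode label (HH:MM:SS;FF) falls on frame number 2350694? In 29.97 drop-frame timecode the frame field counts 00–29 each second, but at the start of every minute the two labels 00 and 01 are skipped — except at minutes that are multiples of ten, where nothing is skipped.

21:47:14;28

Ten DF minutes hold 17982 frames, so frame 2350694 lies in block 130 (frames 2337660–2355641) with 13034 frames into that block.
The block's first minute is 1800 frames and the rest 1798 each; 13034 frames reaches minute 7, so 130 × 18 + 7 × 2 = 2354 labels have been skipped so far.
Adding those back, label number 2350694 + 2354 = 2353048 at 30 labels/s is 78434 s + 28 f = 21 h 47 min 14 s frame 28, i.e. 21:47:14;28.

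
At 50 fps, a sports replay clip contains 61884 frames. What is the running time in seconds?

Running time = 61884 / (50) = 1237.68 s.

1237.68 seconds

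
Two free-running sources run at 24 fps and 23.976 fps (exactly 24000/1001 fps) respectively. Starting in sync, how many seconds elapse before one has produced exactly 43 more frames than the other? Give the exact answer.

43043/24 seconds

The gap grows by |24000/1001 − 24| = 24/1001 frames per second.
Time for a 43-frame gap: 43 ÷ (24/1001) = 43043/24 s.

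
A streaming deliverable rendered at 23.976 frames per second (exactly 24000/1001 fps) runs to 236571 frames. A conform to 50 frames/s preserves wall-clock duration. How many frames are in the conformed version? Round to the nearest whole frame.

Frames at target rate = 236571 × (50) / (24000/1001) = 78935857/160 ≈ 493349.106.
Nearest whole frame: 493349.

493349 frames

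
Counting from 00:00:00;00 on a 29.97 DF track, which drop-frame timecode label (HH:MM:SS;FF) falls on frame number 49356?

Each 10-minute DF block holds 10 × 60 × 30 − 9 × 2 = 17982 frames. 49356 ÷ 17982 → 2 full blocks, remainder 13392.
Within the partial block the first minute is 1800 frames and each further minute 1798, so 7 further minute boundaries passed. Total skipped labels = 18 × 2 + 2 × 7 = 50.
Non-drop label index = 49356 + 50 = 49406; at 30 labels/s that is 00:27:26:26, i.e. DF 00:27:26;26.

00:27:26;26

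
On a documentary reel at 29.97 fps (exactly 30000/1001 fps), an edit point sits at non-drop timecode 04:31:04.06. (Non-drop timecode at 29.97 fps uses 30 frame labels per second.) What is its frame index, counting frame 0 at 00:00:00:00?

487926

Total seconds to the label: (4 × 3600 + 31 × 60 + 4) = 16264.
Frame index = 16264 × 30 + 6 = 487926.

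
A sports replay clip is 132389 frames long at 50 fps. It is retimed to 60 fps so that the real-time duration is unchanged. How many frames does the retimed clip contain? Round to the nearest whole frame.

Frames at target rate = 132389 × (60) / (50) = 794334/5 ≈ 158866.800.
Nearest whole frame: 158867.

158867 frames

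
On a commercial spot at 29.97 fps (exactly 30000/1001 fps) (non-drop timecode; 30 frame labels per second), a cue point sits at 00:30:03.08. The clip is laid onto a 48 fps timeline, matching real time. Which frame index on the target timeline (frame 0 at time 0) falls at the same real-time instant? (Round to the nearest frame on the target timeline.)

Source frame index: (0×3600 + 30×60 + 3) × 30 + 8 = 54098.
Real time: 54098 / (30000/1001) = 27076049/15000 s.
Target frame: (27076049/15000) × (48) = 54152098/625 ≈ 86643.357 → 86643.

frame 86643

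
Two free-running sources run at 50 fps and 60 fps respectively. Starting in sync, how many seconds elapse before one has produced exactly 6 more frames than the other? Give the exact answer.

The gap grows by |60 − 50| = 10 frames per second.
Time for a 6-frame gap: 6 ÷ (10) = 0.6 s.

0.6 seconds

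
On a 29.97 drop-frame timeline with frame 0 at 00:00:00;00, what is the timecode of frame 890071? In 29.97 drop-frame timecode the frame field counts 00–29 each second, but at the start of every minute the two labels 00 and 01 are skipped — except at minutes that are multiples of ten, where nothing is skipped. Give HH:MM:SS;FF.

08:14:58;21

Ten DF minutes hold 17982 frames, so frame 890071 lies in block 49 (frames 881118–899099) with 8953 frames into that block.
The block's first minute is 1800 frames and the rest 1798 each; 8953 frames reaches minute 4, so 49 × 18 + 4 × 2 = 890 labels have been skipped so far.
Adding those back, label number 890071 + 890 = 890961 at 30 labels/s is 29698 s + 21 f = 8 h 14 min 58 s frame 21, i.e. 08:14:58;21.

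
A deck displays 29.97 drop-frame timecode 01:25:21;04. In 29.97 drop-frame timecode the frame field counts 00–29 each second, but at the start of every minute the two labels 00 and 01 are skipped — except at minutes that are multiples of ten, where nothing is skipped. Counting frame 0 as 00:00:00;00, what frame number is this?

153480

Complete 10-minute blocks: 8, each 17982 frames → 143856.
Remaining 5 whole minutes in the current block: 1800 + 4 × 1798 = 8992 frames.
Within the current minute: 21 × 30 + 4 − 2 = 632 (labels ;00/;01 skipped at this minute). Total = 143856 + 8992 + 632 = 153480.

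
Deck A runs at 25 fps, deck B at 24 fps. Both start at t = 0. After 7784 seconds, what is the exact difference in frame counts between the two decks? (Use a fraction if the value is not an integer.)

7784 frames

A emits 25 × 7784 = 194600 frames; B emits 24 × 7784 = 186816.
Difference = 7784 frames; B is behind A.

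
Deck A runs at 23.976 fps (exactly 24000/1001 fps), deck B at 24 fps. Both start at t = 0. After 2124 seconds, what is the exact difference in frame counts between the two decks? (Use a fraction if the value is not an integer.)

A emits 24000/1001 × 2124 = 50976000/1001 frames; B emits 24 × 2124 = 50976.
Difference = 50976/1001 frames (≈ 50.9251); B is ahead of A.

50976/1001 frames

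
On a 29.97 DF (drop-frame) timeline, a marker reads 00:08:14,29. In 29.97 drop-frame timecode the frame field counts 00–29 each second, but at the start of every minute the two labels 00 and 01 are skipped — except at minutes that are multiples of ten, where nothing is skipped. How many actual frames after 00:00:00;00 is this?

As if non-drop at 30 labels/s: (0 × 3600 + 8 × 60 + 14) × 30 + 29 = 14849.
Minute boundaries passed: 8; those not divisible by 10: 8 − 0 = 8; dropped labels = 2 × 8 = 16.
Actual frame index = 14849 − 16 = 14833.

14833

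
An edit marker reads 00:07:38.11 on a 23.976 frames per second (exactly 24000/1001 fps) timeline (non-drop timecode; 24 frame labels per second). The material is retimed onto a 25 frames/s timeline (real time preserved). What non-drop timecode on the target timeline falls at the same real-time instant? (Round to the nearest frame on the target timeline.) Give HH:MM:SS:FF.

00:07:38:23

Source frame index: (0×3600 + 7×60 + 38) × 24 + 11 = 11003.
Real time: 11003 / (24000/1001) = 11014003/24000 s.
Target frame: (11014003/24000) × (25) = 11014003/960 ≈ 11472.920 → 11473.
At 25 labels/s: frame 11473 → 00:07:38:23.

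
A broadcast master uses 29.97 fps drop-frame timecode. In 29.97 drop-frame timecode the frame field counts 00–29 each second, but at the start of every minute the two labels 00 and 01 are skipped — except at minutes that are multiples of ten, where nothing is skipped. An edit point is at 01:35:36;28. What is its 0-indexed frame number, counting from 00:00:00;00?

171936

Complete 10-minute blocks: 9, each 17982 frames → 161838.
Remaining 5 whole minutes in the current block: 1800 + 4 × 1798 = 8992 frames.
Within the current minute: 36 × 30 + 28 − 2 = 1106 (labels ;00/;01 skipped at this minute). Total = 161838 + 8992 + 1106 = 171936.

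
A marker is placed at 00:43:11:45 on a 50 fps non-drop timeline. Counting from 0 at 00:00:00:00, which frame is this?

129595

Total seconds to the label: (0 × 3600 + 43 × 60 + 11) = 2591.
Frame index = 2591 × 50 + 45 = 129595.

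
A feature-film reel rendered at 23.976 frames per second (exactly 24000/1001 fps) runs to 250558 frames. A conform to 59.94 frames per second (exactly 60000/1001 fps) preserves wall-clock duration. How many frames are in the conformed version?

626395 frames

Target frames = source frames × (target rate / source rate) = 250558 × (60000/1001)/(24000/1001) = 250558 × 5/2 = 626395.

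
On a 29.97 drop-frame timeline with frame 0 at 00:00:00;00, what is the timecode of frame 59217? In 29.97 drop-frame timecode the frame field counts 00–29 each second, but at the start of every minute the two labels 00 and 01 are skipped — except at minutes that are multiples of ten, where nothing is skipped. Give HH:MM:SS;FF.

00:32:55;25

Each 10-minute DF block holds 10 × 60 × 30 − 9 × 2 = 17982 frames. 59217 ÷ 17982 → 3 full blocks, remainder 5271.
Within the partial block the first minute is 1800 frames and each further minute 1798, so 2 further minute boundaries passed. Total skipped labels = 18 × 3 + 2 × 2 = 58.
Non-drop label index = 59217 + 58 = 59275; at 30 labels/s that is 00:32:55:25, i.e. DF 00:32:55;25.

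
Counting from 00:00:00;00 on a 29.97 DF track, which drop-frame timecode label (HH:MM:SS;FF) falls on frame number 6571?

00:03:39;07

Ten DF minutes hold 17982 frames, so frame 6571 lies in block 0 (frames 0–17981) with 6571 frames into that block.
The block's first minute is 1800 frames and the rest 1798 each; 6571 frames reaches minute 3, so 0 × 18 + 3 × 2 = 6 labels have been skipped so far.
Adding those back, label number 6571 + 6 = 6577 at 30 labels/s is 219 s + 7 f = 0 h 3 min 39 s frame 7, i.e. 00:03:39;07.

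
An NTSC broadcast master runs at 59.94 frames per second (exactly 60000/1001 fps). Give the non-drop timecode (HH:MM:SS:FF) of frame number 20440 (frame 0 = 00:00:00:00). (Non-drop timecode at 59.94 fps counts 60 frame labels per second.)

00:05:40:40

20440 ÷ 60 = 340 full seconds, remainder 40 frames.
340 s = 0 h 5 min 40 s.
Timecode: 00:05:40:40.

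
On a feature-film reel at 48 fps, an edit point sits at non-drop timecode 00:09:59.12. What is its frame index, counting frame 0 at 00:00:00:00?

Total seconds to the label: (0 × 3600 + 9 × 60 + 59) = 599.
Frame index = 599 × 48 + 12 = 28764.

frame 28764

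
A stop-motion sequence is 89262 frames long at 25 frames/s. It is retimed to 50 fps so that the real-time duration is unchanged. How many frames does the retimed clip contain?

Target frames = source frames × (target rate / source rate) = 89262 × (50)/(25) = 89262 × 2 = 178524.

178524 frames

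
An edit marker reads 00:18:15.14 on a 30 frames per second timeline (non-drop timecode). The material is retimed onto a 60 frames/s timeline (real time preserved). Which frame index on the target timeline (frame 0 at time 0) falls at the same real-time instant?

Source frame index: (0×3600 + 18×60 + 15) × 30 + 14 = 32864.
Real time: 32864 / (30) = 16432/15 s.
Target frame: (16432/15) × (60) = 65728.

frame 65728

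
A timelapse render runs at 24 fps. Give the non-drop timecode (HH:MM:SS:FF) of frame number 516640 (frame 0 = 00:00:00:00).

516640 ÷ 24 = 21526 full seconds, remainder 16 frames.
21526 s = 5 h 58 min 46 s.
Timecode: 05:58:46:16.

05:58:46:16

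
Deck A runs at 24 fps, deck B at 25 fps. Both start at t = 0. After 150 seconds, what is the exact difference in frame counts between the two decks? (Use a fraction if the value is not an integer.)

150 frames

A emits 24 × 150 = 3600 frames; B emits 25 × 150 = 3750.
Difference = 150 frames; B is ahead of A.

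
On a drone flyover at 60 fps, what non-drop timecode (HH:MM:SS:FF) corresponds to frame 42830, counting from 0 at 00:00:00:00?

42830 ÷ 60 = 713 full seconds, remainder 50 frames.
713 s = 0 h 11 min 53 s.
Timecode: 00:11:53:50.

00:11:53:50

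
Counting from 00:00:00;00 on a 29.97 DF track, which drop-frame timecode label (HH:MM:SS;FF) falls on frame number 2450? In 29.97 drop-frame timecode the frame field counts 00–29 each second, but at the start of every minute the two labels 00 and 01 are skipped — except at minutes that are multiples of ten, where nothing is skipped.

Ten DF minutes hold 17982 frames, so frame 2450 lies in block 0 (frames 0–17981) with 2450 frames into that block.
The block's first minute is 1800 frames and the rest 1798 each; 2450 frames reaches minute 1, so 0 × 18 + 1 × 2 = 2 labels have been skipped so far.
Adding those back, label number 2450 + 2 = 2452 at 30 labels/s is 81 s + 22 f = 0 h 1 min 21 s frame 22, i.e. 00:01:21;22.

00:01:21;22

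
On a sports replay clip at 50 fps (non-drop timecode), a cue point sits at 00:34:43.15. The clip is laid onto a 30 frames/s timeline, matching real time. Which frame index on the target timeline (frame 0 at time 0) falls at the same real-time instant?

Source frame index: (0×3600 + 34×60 + 43) × 50 + 15 = 104165.
Real time: 104165 / (50) = 20833/10 s.
Target frame: (20833/10) × (30) = 62499.

frame 62499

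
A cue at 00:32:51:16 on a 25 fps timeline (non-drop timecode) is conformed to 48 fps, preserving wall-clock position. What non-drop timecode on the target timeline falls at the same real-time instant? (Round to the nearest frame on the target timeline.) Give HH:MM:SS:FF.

00:32:51:31

Source frame index: (0×3600 + 32×60 + 51) × 25 + 16 = 49291.
Real time: 49291 / (25) = 49291/25 s.
Target frame: (49291/25) × (48) = 2365968/25 ≈ 94638.720 → 94639.
At 48 labels/s: frame 94639 → 00:32:51:31.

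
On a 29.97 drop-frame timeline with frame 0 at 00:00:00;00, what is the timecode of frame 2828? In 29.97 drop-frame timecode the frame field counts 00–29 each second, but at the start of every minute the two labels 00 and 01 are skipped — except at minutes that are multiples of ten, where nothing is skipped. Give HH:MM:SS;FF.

00:01:34;10

Ten DF minutes hold 17982 frames, so frame 2828 lies in block 0 (frames 0–17981) with 2828 frames into that block.
The block's first minute is 1800 frames and the rest 1798 each; 2828 frames reaches minute 1, so 0 × 18 + 1 × 2 = 2 labels have been skipped so far.
Adding those back, label number 2828 + 2 = 2830 at 30 labels/s is 94 s + 10 f = 0 h 1 min 34 s frame 10, i.e. 00:01:34;10.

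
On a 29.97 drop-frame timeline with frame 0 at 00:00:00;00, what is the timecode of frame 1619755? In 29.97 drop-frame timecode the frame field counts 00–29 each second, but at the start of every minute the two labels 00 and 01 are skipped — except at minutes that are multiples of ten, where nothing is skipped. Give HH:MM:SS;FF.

15:00:45;25

Ten DF minutes hold 17982 frames, so frame 1619755 lies in block 90 (frames 1618380–1636361) with 1375 frames into that block.
The block's first minute is 1800 frames and the rest 1798 each; 1375 frames reaches minute 0, so 90 × 18 + 0 × 2 = 1620 labels have been skipped so far.
Adding those back, label number 1619755 + 1620 = 1621375 at 30 labels/s is 54045 s + 25 f = 15 h 0 min 45 s frame 25, i.e. 15:00:45;25.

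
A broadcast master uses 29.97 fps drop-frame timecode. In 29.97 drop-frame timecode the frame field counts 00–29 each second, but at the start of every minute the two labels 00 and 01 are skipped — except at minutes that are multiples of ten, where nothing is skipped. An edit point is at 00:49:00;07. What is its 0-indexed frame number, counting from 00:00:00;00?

88117

Complete 10-minute blocks: 4, each 17982 frames → 71928.
Remaining 9 whole minutes in the current block: 1800 + 8 × 1798 = 16184 frames.
Within the current minute: 0 × 30 + 7 − 2 = 5 (labels ;00/;01 skipped at this minute). Total = 71928 + 16184 + 5 = 88117.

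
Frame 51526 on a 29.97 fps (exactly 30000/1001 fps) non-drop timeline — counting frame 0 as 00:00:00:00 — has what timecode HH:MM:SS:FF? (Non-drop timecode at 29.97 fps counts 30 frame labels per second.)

51526 ÷ 30 = 1717 full seconds, remainder 16 frames.
1717 s = 0 h 28 min 37 s.
Timecode: 00:28:37:16.

00:28:37:16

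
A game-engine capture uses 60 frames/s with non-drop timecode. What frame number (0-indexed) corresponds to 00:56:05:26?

frame 201926

Total seconds to the label: (0 × 3600 + 56 × 60 + 5) = 3365.
Frame index = 3365 × 60 + 26 = 201926.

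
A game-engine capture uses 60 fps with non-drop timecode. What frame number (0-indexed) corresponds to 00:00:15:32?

932

Total seconds to the label: (0 × 3600 + 0 × 60 + 15) = 15.
Frame index = 15 × 60 + 32 = 932.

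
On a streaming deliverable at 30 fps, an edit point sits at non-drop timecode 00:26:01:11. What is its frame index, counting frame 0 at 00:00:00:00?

frame 46841

Total seconds to the label: (0 × 3600 + 26 × 60 + 1) = 1561.
Frame index = 1561 × 30 + 11 = 46841.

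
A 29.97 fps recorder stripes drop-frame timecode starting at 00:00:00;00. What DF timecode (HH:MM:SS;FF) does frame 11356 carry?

00:06:18;28

Ten DF minutes hold 17982 frames, so frame 11356 lies in block 0 (frames 0–17981) with 11356 frames into that block.
The block's first minute is 1800 frames and the rest 1798 each; 11356 frames reaches minute 6, so 0 × 18 + 6 × 2 = 12 labels have been skipped so far.
Adding those back, label number 11356 + 12 = 11368 at 30 labels/s is 378 s + 28 f = 0 h 6 min 18 s frame 28, i.e. 00:06:18;28.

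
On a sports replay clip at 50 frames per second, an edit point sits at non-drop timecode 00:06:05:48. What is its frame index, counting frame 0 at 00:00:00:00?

frame 18298

Total seconds to the label: (0 × 3600 + 6 × 60 + 5) = 365.
Frame index = 365 × 50 + 48 = 18298.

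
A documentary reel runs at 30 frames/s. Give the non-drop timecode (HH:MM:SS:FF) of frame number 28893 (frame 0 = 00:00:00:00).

00:16:03:03

28893 ÷ 30 = 963 full seconds, remainder 3 frames.
963 s = 0 h 16 min 3 s.
Timecode: 00:16:03:03.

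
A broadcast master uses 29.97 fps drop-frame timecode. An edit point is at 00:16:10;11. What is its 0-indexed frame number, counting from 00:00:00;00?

As if non-drop at 30 labels/s: (0 × 3600 + 16 × 60 + 10) × 30 + 11 = 29111.
Minute boundaries passed: 16; those not divisible by 10: 16 − 1 = 15; dropped labels = 2 × 15 = 30.
Actual frame index = 29111 − 30 = 29081.

29081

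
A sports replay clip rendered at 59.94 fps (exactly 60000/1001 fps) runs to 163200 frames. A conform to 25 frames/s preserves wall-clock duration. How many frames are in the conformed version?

68068 frames

Target frames = source frames × (target rate / source rate) = 163200 × (25)/(60000/1001) = 163200 × 1001/2400 = 68068.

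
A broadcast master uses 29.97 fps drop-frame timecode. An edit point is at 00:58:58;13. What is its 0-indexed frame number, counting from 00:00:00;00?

Complete 10-minute blocks: 5, each 17982 frames → 89910.
Remaining 8 whole minutes in the current block: 1800 + 7 × 1798 = 14386 frames.
Within the current minute: 58 × 30 + 13 − 2 = 1751 (labels ;00/;01 skipped at this minute). Total = 89910 + 14386 + 1751 = 106047.

106047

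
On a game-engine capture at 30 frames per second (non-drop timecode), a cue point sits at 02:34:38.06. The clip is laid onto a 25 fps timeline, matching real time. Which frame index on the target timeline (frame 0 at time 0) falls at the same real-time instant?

frame 231955

Source frame index: (2×3600 + 34×60 + 38) × 30 + 6 = 278346.
Real time: 278346 / (30) = 46391/5 s.
Target frame: (46391/5) × (25) = 231955.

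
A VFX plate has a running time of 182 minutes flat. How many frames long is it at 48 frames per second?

182 min = 10920 s.
Frames = 10920 × 48 = 524160.

524160 frames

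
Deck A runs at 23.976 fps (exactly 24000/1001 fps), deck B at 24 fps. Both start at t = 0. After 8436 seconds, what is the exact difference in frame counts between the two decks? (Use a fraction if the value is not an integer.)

202464/1001 frames

A emits 24000/1001 × 8436 = 202464000/1001 frames; B emits 24 × 8436 = 202464.
Difference = 202464/1001 frames (≈ 202.2617); B is ahead of A.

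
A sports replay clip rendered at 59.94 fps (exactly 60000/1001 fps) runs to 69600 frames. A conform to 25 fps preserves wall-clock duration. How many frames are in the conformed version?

29029 frames

Target frames = source frames × (target rate / source rate) = 69600 × (25)/(60000/1001) = 69600 × 1001/2400 = 29029.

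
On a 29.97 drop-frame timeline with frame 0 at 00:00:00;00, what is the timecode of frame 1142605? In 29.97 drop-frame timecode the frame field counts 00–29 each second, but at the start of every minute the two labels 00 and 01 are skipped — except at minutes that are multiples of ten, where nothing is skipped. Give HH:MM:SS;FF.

10:35:24;29

Each 10-minute DF block holds 10 × 60 × 30 − 9 × 2 = 17982 frames. 1142605 ÷ 17982 → 63 full blocks, remainder 9739.
Within the partial block the first minute is 1800 frames and each further minute 1798, so 5 further minute boundaries passed. Total skipped labels = 18 × 63 + 2 × 5 = 1144.
Non-drop label index = 1142605 + 1144 = 1143749; at 30 labels/s that is 10:35:24:29, i.e. DF 10:35:24;29.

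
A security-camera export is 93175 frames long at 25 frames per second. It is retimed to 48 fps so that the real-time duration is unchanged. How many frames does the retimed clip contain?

178896 frames

Target frames = source frames × (target rate / source rate) = 93175 × (48)/(25) = 93175 × 48/25 = 178896.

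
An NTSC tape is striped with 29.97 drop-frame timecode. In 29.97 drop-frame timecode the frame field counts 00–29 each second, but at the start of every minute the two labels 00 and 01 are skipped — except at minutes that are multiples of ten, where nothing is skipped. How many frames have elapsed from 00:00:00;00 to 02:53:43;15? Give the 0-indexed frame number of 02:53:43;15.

Complete 10-minute blocks: 17, each 17982 frames → 305694.
Remaining 3 whole minutes in the current block: 1800 + 2 × 1798 = 5396 frames.
Within the current minute: 43 × 30 + 15 − 2 = 1303 (labels ;00/;01 skipped at this minute). Total = 305694 + 5396 + 1303 = 312393.

312393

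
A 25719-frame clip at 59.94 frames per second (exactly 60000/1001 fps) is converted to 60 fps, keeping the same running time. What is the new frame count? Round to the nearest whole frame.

Frames at target rate = 25719 × (60) / (60000/1001) = 25744719/1000 ≈ 25744.719.
Nearest whole frame: 25745.

25745 frames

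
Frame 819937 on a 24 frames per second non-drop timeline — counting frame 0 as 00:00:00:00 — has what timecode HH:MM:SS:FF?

09:29:24:01

819937 ÷ 24 = 34164 full seconds, remainder 1 frame.
34164 s = 9 h 29 min 24 s.
Timecode: 09:29:24:01.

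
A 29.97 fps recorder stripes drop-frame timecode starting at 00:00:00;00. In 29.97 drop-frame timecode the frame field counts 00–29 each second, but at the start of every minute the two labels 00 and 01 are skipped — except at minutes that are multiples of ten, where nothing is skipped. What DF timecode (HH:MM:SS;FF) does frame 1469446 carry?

Ten DF minutes hold 17982 frames, so frame 1469446 lies in block 81 (frames 1456542–1474523) with 12904 frames into that block.
The block's first minute is 1800 frames and the rest 1798 each; 12904 frames reaches minute 7, so 81 × 18 + 7 × 2 = 1472 labels have been skipped so far.
Adding those back, label number 1469446 + 1472 = 1470918 at 30 labels/s is 49030 s + 18 f = 13 h 37 min 10 s frame 18, i.e. 13:37:10;18.

13:37:10;18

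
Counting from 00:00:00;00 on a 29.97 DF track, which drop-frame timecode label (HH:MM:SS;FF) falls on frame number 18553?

00:10:19;01

Each 10-minute DF block holds 10 × 60 × 30 − 9 × 2 = 17982 frames. 18553 ÷ 17982 → 1 full block, remainder 571.
Within the partial block the first minute is 1800 frames and each further minute 1798, so 0 further minute boundaries passed. Total skipped labels = 18 × 1 + 2 × 0 = 18.
Non-drop label index = 18553 + 18 = 18571; at 30 labels/s that is 00:10:19:01, i.e. DF 00:10:19;01.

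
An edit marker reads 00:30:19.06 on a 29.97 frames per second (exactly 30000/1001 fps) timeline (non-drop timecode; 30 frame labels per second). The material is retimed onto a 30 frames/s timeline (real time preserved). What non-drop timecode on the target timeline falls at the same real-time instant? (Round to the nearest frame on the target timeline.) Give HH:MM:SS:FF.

Source frame index: (0×3600 + 30×60 + 19) × 30 + 6 = 54576.
Real time: 54576 / (30000/1001) = 1138137/625 s.
Target frame: (1138137/625) × (30) = 6828822/125 ≈ 54630.576 → 54631.
At 30 labels/s: frame 54631 → 00:30:21:01.

00:30:21:01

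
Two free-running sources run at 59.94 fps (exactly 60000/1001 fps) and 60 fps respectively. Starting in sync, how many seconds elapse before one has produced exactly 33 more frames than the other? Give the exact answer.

The gap grows by |60 − 60000/1001| = 60/1001 frames per second.
Time for a 33-frame gap: 33 ÷ (60/1001) = 550.55 s.

550.55 seconds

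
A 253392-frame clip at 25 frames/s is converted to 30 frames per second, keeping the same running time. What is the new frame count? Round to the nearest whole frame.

Frames at target rate = 253392 × (30) / (25) = 1520352/5 ≈ 304070.400.
Nearest whole frame: 304070.

304070 frames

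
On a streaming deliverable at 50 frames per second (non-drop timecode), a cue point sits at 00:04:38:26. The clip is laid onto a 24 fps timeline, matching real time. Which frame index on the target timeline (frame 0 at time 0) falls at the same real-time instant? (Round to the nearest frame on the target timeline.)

frame 6684

Source frame index: (0×3600 + 4×60 + 38) × 50 + 26 = 13926.
Real time: 13926 / (50) = 6963/25 s.
Target frame: (6963/25) × (24) = 167112/25 ≈ 6684.480 → 6684.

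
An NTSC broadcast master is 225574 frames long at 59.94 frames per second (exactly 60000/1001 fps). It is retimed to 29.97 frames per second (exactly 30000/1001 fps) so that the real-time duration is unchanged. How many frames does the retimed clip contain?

112787 frames

Target frames = source frames × (target rate / source rate) = 225574 × (30000/1001)/(60000/1001) = 225574 × 1/2 = 112787.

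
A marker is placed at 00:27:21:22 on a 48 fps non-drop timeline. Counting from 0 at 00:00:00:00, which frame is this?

Total seconds to the label: (0 × 3600 + 27 × 60 + 21) = 1641.
Frame index = 1641 × 48 + 22 = 78790.

frame 78790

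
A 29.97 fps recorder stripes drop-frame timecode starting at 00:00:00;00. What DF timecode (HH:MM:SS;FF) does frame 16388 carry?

00:09:06;26

Each 10-minute DF block holds 10 × 60 × 30 − 9 × 2 = 17982 frames. 16388 ÷ 17982 → 0 full blocks, remainder 16388.
Within the partial block the first minute is 1800 frames and each further minute 1798, so 9 further minute boundaries passed. Total skipped labels = 18 × 0 + 2 × 9 = 18.
Non-drop label index = 16388 + 18 = 16406; at 30 labels/s that is 00:09:06:26, i.e. DF 00:09:06;26.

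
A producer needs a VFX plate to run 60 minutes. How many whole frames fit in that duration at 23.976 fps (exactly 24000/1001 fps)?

86313 frames

60 min = 3600 s.
Frames = 3600 × 24000/1001 = 86400000/1001 ≈ 86313.6863.
Complete frames: 86313.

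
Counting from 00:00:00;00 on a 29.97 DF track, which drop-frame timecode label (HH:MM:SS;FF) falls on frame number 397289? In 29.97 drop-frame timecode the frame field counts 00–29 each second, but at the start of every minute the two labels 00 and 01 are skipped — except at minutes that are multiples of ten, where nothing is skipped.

Each 10-minute DF block holds 10 × 60 × 30 − 9 × 2 = 17982 frames. 397289 ÷ 17982 → 22 full blocks, remainder 1685.
Within the partial block the first minute is 1800 frames and each further minute 1798, so 0 further minute boundaries passed. Total skipped labels = 18 × 22 + 2 × 0 = 396.
Non-drop label index = 397289 + 396 = 397685; at 30 labels/s that is 03:40:56:05, i.e. DF 03:40:56;05.

03:40:56;05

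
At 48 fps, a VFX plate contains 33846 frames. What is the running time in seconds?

Running time = 33846 / (48) = 705.125 s.

705.125 seconds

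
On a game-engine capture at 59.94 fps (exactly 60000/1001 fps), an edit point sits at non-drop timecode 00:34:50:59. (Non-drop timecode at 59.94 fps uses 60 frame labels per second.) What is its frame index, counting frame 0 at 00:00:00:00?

Total seconds to the label: (0 × 3600 + 34 × 60 + 50) = 2090.
Frame index = 2090 × 60 + 59 = 125459.

frame 125459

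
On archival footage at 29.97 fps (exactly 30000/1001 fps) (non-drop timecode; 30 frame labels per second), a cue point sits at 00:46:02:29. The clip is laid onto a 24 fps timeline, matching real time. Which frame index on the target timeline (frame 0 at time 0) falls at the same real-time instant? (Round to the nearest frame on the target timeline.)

Source frame index: (0×3600 + 46×60 + 2) × 30 + 29 = 82889.
Real time: 82889 / (30000/1001) = 82971889/30000 s.
Target frame: (82971889/30000) × (24) = 82971889/1250 ≈ 66377.511 → 66378.

frame 66378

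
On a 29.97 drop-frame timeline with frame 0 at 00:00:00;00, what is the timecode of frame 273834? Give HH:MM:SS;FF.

02:32:16;28

Ten DF minutes hold 17982 frames, so frame 273834 lies in block 15 (frames 269730–287711) with 4104 frames into that block.
The block's first minute is 1800 frames and the rest 1798 each; 4104 frames reaches minute 2, so 15 × 18 + 2 × 2 = 274 labels have been skipped so far.
Adding those back, label number 273834 + 274 = 274108 at 30 labels/s is 9136 s + 28 f = 2 h 32 min 16 s frame 28, i.e. 02:32:16;28.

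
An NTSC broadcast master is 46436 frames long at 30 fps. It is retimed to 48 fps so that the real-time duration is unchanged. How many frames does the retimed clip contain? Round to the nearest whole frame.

Frames at target rate = 46436 × (48) / (30) = 371488/5 ≈ 74297.600.
Nearest whole frame: 74298.

74298 frames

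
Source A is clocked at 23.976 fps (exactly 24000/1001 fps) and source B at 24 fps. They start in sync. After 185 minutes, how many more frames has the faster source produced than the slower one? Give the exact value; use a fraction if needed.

266400/1001 frames

185 min = 11100 s.
A emits 24000/1001 × 11100 = 266400000/1001 frames; B emits 24 × 11100 = 266400.
Difference = 266400/1001 frames (≈ 266.1339); B is ahead of A.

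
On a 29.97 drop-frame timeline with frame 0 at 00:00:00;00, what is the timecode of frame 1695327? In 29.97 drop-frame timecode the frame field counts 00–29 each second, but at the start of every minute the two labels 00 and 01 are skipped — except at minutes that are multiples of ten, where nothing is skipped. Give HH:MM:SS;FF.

Each 10-minute DF block holds 10 × 60 × 30 − 9 × 2 = 17982 frames. 1695327 ÷ 17982 → 94 full blocks, remainder 5019.
Within the partial block the first minute is 1800 frames and each further minute 1798, so 2 further minute boundaries passed. Total skipped labels = 18 × 94 + 2 × 2 = 1696.
Non-drop label index = 1695327 + 1696 = 1697023; at 30 labels/s that is 15:42:47:13, i.e. DF 15:42:47;13.

15:42:47;13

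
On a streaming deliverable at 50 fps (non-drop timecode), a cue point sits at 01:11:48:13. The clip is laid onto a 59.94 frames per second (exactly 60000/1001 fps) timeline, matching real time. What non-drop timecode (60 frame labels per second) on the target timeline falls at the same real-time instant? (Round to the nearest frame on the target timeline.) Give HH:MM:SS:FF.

01:11:43:57

Source frame index: (1×3600 + 11×60 + 48) × 50 + 13 = 215413.
Real time: 215413 / (50) = 215413/50 s.
Target frame: (215413/50) × (60000/1001) = 23499600/91 ≈ 258237.363 → 258237.
At 60 labels/s: frame 258237 → 01:11:43:57.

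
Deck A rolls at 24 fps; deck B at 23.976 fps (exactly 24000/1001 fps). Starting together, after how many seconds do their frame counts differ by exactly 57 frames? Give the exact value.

2377.375 seconds

The gap grows by |24000/1001 − 24| = 24/1001 frames per second.
Time for a 57-frame gap: 57 ÷ (24/1001) = 2377.375 s.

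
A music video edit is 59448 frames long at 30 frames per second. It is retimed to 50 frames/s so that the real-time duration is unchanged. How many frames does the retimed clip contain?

99080 frames

Target frames = source frames × (target rate / source rate) = 59448 × (50)/(30) = 59448 × 5/3 = 99080.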